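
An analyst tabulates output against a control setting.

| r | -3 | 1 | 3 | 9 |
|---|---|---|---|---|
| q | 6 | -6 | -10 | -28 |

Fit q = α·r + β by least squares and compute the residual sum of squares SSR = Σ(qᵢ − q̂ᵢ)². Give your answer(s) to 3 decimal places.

Setting ∂/∂α … = 0 gives: 100·α + 10·β = -306;  10·α + 4·β = -38.
(Σr·r = 100, Σr = 10, Σ1 = 4, Σr·q = -306, Σq = -38.)
Determinant 100·4 − 10² = 300.
α = ((-306)·4 − 10·(-38))/300 = -211/75; β = (100·(-38) − 10·(-306))/300 = -37/15.
Residuals: 2/75, -18/25, 68/75, -16/75; SSR = 104/75.

SSR = 1.387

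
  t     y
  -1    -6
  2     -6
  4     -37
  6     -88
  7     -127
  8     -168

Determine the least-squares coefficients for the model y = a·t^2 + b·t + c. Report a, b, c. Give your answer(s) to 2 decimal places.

AᵀA·[a, b, c]ᵀ = Aᵀy reads: 8066·a + 1142·b + 170·c = -20765;  1142·a + 170·b + 26·c = -2915;  170·a + 26·b + 6·c = -432.
(Σt^2·t^2 = 8066, Σt^2·t = 1142, Σt^2 = 170, Σt·t = 170, Σt = 26, Σ1 = 6, Σt^2·y = -20765, Σt·y = -2915, Σy = -432.)
Row-reducing yields a = -16501/5500, b = 16603/5500, c = -19/250.

a = -3.00, b = 3.02, c = -0.08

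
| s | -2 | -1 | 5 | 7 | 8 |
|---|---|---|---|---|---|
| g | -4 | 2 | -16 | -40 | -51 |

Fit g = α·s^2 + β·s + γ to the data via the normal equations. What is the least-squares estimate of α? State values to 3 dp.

α = -1.010

The normal equations are: 7139·α + 971·β + 143·γ = -5638;  971·α + 143·β + 17·γ = -762;  143·α + 17·β + 5·γ = -109.
Inverting the 3×3 Gram matrix, [α, β, γ]ᵀ = [-20837/20634, 7925/6878, 32641/10317]ᵀ.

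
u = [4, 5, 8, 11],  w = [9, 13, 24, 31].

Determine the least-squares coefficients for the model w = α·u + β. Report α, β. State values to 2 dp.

The normal equations are: 226·α + 28·β = 634;  28·α + 4·β = 77.
(Σu·u = 226, Σu = 28, Σ1 = 4, Σu·w = 634, Σw = 77.)
Determinant 226·4 − 28² = 120.
α = (634·4 − 28·77)/120 = 19/6; β = (226·77 − 28·634)/120 = -35/12.

α = 3.17, β = -2.92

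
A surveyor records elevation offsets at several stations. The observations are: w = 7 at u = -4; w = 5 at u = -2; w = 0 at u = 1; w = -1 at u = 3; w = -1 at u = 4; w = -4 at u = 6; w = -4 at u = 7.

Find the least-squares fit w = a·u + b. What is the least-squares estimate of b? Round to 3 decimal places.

b = 2.481

Normal-equation sums: Σu·u = 131, Σu = 15, Σ1 = 7.
Right-hand side: Σu·w = -97, Σw = 2.
So AᵀA·[a, b]ᵀ = Aᵀw: [[131, 15]; [15, 7]]·[a, b]ᵀ = [-97, 2]ᵀ.
Determinant 131·7 − 15² = 692.
a = ((-97)·7 − 15·2)/692 = -709/692; b = (131·2 − 15·(-97))/692 = 1717/692.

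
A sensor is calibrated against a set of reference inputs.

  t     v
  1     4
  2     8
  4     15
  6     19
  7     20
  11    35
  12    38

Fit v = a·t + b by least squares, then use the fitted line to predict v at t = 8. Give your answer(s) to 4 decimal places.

Setting ∂/∂a … = 0 gives: 371·a + 43·b = 1175;  43·a + 7·b = 139.
(Σt·t = 371, Σt = 43, Σ1 = 7, Σt·v = 1175, Σv = 139.)
Determinant 371·7 − 43² = 748.
a = (1175·7 − 43·139)/748 = 562/187; b = (371·139 − 43·1175)/748 = 261/187.
At t = 8: v̂ = (562/187)·(8) + (261/187)·(1) = 4757/187.

v̂ = 25.4385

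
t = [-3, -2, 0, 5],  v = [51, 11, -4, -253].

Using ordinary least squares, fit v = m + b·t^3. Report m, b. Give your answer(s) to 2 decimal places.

Compute the Gram sums: Σ1 = 4, Σt^3 = 90, Σt^3·t^3 = 16418.
For Xᵀv: Σv = -195, Σt^3·v = -33090.
Δ = 4·16418 − 90² = 57572.
m = ((-195)·16418 − 90·(-33090))/57572 = -111705/28786; b = (4·(-33090) − 90·(-195))/57572 = -57405/28786.

m = -3.88, b = -1.99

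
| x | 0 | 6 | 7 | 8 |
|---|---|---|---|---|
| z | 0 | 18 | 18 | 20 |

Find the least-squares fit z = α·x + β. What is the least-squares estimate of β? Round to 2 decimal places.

β = 0.45

Sums needed: Σx·x = 149, Σx = 21, Σ1 = 4.
Right-hand side: Σx·z = 394, Σz = 56.
Δ = 149·4 − 21² = 155.
α = (394·4 − 21·56)/155 = 80/31; β = (149·56 − 21·394)/155 = 14/31.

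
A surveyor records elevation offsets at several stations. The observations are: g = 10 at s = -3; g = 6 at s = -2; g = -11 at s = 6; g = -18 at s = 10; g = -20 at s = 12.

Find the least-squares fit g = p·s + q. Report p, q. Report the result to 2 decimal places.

p = -2.01, q = 2.64

Sums needed: Σs·s = 293, Σs = 23, Σ1 = 5.
For Xᵀg: Σs·g = -528, Σg = -33.
Eliminating q: 5·(row 1) − 23·(row 2) gives 936·p = 5·(-528) − 23·(-33) = -1881, so p = -209/104.
Then q = ((-33) − 23·(-209/104))/5 = 275/104.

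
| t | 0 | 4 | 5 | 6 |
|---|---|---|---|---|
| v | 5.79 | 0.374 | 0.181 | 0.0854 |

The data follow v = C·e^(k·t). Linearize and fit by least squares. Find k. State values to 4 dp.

Taking logs, ln v = k·t + ln C, so regress ln v on t.
Sums: Σt = 15.0000, Σ(t)² = 77.0000, Σln v = -3.3970, Σt·ln v = -27.2427.
Normal system: [[77.0000, 15.0000]; [15.0000, 4]]·[k, ln C]ᵀ = [-27.2427, -3.3970]ᵀ.
Solving (det = 83.0000): k = -0.69898, ln C = 1.77192.

k = -0.6990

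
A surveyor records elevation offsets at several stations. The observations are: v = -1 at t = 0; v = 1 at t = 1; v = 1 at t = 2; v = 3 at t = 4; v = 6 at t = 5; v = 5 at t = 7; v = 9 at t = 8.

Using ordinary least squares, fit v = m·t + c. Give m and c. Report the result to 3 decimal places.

m = 1.083, c = -0.750

XᵀX·[m, c]ᵀ = Xᵀv reads: 159·m + 27·c = 152;  27·m + 7·c = 24.
(Σt·t = 159, Σt = 27, Σ1 = 7, Σt·v = 152, Σv = 24.)
Determinant 159·7 − 27² = 384.
m = (152·7 − 27·24)/384 = 13/12; c = (159·24 − 27·152)/384 = -3/4.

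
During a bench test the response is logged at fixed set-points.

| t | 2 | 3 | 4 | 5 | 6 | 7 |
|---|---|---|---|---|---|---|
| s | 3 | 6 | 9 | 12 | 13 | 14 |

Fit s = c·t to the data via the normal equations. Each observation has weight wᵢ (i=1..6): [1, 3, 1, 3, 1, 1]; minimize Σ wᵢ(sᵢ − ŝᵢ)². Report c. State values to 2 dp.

The normal equations are: 207·c = 452.
(Σwᵢ·t·t = 207, Σwᵢ·t·s = 452.)
c = 452/207 = 2.18357.

c = 2.18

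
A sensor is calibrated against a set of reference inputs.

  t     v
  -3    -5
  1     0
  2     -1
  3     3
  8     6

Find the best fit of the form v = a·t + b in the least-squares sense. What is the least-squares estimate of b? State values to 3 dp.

Normal-equation sums: Σt·t = 87, Σt = 11, Σ1 = 5.
For Aᵀv: Σt·v = 70, Σv = 3.
Eliminating b: 5·(row 1) − 11·(row 2) gives 314·a = 5·70 − 11·3 = 317, so a = 317/314.
Then b = (3 − 11·(317/314))/5 = -509/314.

b = -1.621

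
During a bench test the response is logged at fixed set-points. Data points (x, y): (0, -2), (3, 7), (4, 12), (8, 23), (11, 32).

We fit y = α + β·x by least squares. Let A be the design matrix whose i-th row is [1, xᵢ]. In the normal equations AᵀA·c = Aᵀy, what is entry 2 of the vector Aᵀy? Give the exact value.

Entry 2 ↔ basis x, so (Aᵀy)_{2} = Σᵢ (x)·yᵢ = (0)·(-2) + (3)·(7) + (4)·(12) + (8)·(23) + (11)·(32) = 605.

605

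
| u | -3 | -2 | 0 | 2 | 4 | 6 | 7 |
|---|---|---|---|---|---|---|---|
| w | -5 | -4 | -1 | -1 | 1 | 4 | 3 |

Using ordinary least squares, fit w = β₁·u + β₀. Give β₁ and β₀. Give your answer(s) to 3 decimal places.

β₁ = 0.844, β₀ = -2.117

The normal system AᵀA·[β₁, β₀]ᵀ = Aᵀw is [[118, 14]; [14, 7]]·[β₁, β₀]ᵀ = [70, -3]ᵀ.
Δ = 118·7 − 14² = 630.
β₁ = (70·7 − 14·(-3))/630 = 38/45; β₀ = (118·(-3) − 14·70)/630 = -667/315.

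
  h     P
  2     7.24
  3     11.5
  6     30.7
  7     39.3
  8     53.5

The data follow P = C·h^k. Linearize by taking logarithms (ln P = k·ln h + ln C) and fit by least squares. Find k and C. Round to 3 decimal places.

With ln Pᵢ as the transformed response and ln hᵢ as the regressor:
XᵀX = [[13.0084, 7.6089]; [7.6089, 5]], rhs = [25.6102, 15.4971]ᵀ  (here Σln h = 7.6089, Σ(ln h)² = 13.0084, Σln P = 15.4971, Σln h·ln P = 25.6102).
Slope k = (n·Σln h·ln P − Σln h·Σln P)/(n·Σ(ln h)² − (Σln h)²) = (5·25.6102 − 7.6089·15.4971)/7.1473 = 1.41806; ln C = (Σln P − k·Σln h)/n = 0.94147, so C = exp(0.94147) = 2.56374.

k = 1.418, C = 2.564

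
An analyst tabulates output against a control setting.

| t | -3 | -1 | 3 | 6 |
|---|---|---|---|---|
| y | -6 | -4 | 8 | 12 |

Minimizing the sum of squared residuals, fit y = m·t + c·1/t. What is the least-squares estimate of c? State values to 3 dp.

c = 2.174

Compute the Gram sums: Σt·t = 55, Σt·1/t = 4, Σ1/t·1/t = 5/4.
Moment sums: Σt·y = 118, Σ1/t·y = 32/3.
So AᵀA·[m, c]ᵀ = Aᵀy: [[55, 4]; [4, 5/4]]·[m, c]ᵀ = [118, 32/3]ᵀ.
Eliminating c: (5/4)·(row 1) − 4·(row 2) gives (211/4)·m = (5/4)·118 − 4·(32/3) = 629/6, so m = 1258/633.
Then c = ((32/3) − 4·(1258/633))/(5/4) = 1376/633.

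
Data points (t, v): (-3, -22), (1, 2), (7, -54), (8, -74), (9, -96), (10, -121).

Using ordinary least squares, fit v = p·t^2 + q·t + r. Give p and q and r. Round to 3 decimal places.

p = -1.495, q = 2.779, r = 0.068

From the data, Σt^2·t^2 = 23140, Σt^2·t = 2558, Σt^2 = 304, Σt·t = 304, Σt = 32, Σ1 = 6.
Right-hand side: Σt^2·v = -27454, Σt·v = -2976, Σv = -365.
Normal equations: [[23140, 2558, 304]; [2558, 304, 32]; [304, 32, 6]]·[p, q, r]ᵀ = [-27454, -2976, -365]ᵀ.
Solving the 3×3 system (Gaussian elimination) gives p = -34592/23145, q = 321647/115725, r = 5279/77150.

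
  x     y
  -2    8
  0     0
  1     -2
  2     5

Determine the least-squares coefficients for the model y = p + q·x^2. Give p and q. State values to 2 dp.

p = -1.71, q = 1.98

Normal-equation sums: Σ1 = 4, Σx^2 = 9, Σx^2·x^2 = 33.
And Σy = 11, Σx^2·y = 50.
Normal equations: [[4, 9]; [9, 33]]·[p, q]ᵀ = [11, 50]ᵀ.
Eliminating q: 33·(row 1) − 9·(row 2) gives 51·p = 33·11 − 9·50 = -87, so p = -29/17.
Then q = (50 − 9·(-29/17))/33 = 101/51.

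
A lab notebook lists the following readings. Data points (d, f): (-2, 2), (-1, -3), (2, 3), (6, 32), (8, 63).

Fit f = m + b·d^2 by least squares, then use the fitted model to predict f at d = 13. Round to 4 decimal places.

Compute the Gram sums: Σ1 = 5, Σd^2 = 109, Σd^2·d^2 = 5425.
Moment sums: Σf = 97, Σd^2·f = 5201.
So MᵀM·[m, b]ᵀ = Mᵀf: [[5, 109]; [109, 5425]]·[m, b]ᵀ = [97, 5201]ᵀ.
det = 5·5425 − 109² = 15244.
m = (97·5425 − 109·5201)/15244 = -10171/3811; b = (5·5201 − 109·97)/15244 = 3858/3811.
At d = 13: f̂ = (-10171/3811)·(1) + (3858/3811)·(169) = 641831/3811.

f̂ = 168.4154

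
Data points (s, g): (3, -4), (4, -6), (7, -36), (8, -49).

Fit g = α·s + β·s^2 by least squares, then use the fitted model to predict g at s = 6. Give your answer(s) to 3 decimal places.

The normal equations are: 138·α + 946·β = -680;  946·α + 6834·β = -5032.
Δ = 138·6834 − 946² = 48176.
α = ((-680)·6834 − 946·(-5032))/48176 = 7072/3011; β = (138·(-5032) − 946·(-680))/48176 = -3196/3011.
At s = 6: ĝ = (7072/3011)·(6) + (-3196/3011)·(36) = -72624/3011.

ĝ = -24.120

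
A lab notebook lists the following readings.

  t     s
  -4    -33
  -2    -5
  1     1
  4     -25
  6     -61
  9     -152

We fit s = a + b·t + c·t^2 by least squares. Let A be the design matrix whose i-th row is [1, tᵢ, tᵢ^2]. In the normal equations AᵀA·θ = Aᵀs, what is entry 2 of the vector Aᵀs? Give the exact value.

Entry 2 ↔ basis t, so (Aᵀs)_{2} = Σᵢ (t)·sᵢ = (-4)·(-33) + (-2)·(-5) + (1)·(1) + (4)·(-25) + (6)·(-61) + (9)·(-152) = -1691.

-1691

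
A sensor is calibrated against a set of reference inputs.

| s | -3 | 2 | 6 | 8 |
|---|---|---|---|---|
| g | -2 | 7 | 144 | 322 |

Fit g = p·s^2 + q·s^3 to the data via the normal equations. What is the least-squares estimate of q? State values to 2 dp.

Compute the Gram sums: Σs^2·s^2 = 5489, Σs^2·s^3 = 40333, Σs^3·s^3 = 309593.
For Aᵀg: Σs^2·g = 25802, Σs^3·g = 196078.
det = 5489·309593 − 40333² = 72605088.
p = (25802·309593 − 40333·196078)/72605088 = 2214017/2016808; q = (5489·196078 − 40333·25802)/72605088 = 988891/2016808.

q = 0.49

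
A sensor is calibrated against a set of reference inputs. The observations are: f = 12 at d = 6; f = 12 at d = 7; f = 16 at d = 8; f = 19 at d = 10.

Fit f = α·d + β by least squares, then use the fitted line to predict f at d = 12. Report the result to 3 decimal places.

f̂ = 22.886

XᵀX·[α, β]ᵀ = Xᵀf reads: 249·α + 31·β = 474;  31·α + 4·β = 59.
(Σd·d = 249, Σd = 31, Σ1 = 4, Σd·f = 474, Σf = 59.)
Eliminating β: 4·(row 1) − 31·(row 2) gives 35·α = 4·474 − 31·59 = 67, so α = 67/35.
Then β = (59 − 31·(67/35))/4 = -3/35.
At d = 12: f̂ = (67/35)·(12) + (-3/35)·(1) = 801/35.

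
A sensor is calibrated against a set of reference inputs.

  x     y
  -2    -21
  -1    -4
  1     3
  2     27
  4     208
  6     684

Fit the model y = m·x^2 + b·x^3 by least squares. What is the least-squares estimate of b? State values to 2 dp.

Entries of MᵀM: Σx^2·x^2 = 1586, Σx^2·x^3 = 8800, Σx^3·x^3 = 50882.
Moment sums: Σx^2·y = 27975, Σx^3·y = 161447.
So MᵀM·[m, b]ᵀ = Mᵀy: [[1586, 8800]; [8800, 50882]]·[m, b]ᵀ = [27975, 161447]ᵀ.
Determinant 1586·50882 − 8800² = 3258852.
m = (27975·50882 − 8800·161447)/3258852 = 1345175/1629426; b = (1586·161447 − 8800·27975)/3258852 = 4937471/1629426.

b = 3.03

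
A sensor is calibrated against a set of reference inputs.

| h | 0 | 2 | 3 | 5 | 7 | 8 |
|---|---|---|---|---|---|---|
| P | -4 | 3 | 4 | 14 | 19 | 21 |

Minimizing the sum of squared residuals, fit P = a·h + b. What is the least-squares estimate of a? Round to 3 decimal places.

a = 3.235

Compute the Gram sums: Σh·h = 151, Σh = 25, Σ1 = 6.
And Σh·P = 389, ΣP = 57.
Eliminating b: 6·(row 1) − 25·(row 2) gives 281·a = 6·389 − 25·57 = 909, so a = 909/281.
Then b = (57 − 25·(909/281))/6 = -1118/281.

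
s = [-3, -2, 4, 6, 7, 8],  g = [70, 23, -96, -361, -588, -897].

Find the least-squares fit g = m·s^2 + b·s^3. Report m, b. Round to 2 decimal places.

m = 1.90, b = -1.99

Compute the Gram sums: Σs^2·s^2 = 8146, Σs^2·s^3 = 58100, Σs^3·s^3 = 431338.
Moment sums: Σs^2·g = -100030, Σs^3·g = -747142.
So XᵀX·[m, b]ᵀ = Xᵀg: [[8146, 58100]; [58100, 431338]]·[m, b]ᵀ = [-100030, -747142]ᵀ.
Δ = 8146·431338 − 58100² = 138069348.
m = ((-100030)·431338 − 58100·(-747142))/138069348 = 65552515/34517337; b = (8146·(-747142) − 58100·(-100030))/138069348 = -68618933/34517337.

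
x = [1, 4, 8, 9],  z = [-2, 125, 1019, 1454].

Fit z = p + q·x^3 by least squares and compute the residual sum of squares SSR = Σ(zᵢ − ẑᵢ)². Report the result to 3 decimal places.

SSR = 1.459

Setting ∂/∂p … = 0 gives: 4·p + 1306·q = 2596;  1306·p + 797682·q = 1589692.
(Σ1 = 4, Σx^3 = 1306, Σx^3·x^3 = 797682, Σz = 2596, Σx^3·z = 1589692.)
Eliminating q: 797682·(row 1) − 1306·(row 2) gives 1485092·p = 797682·2596 − 1306·1589692 = -5355280, so p = -191260/53039.
Then q = (1589692 − 1306·(-191260/53039))/797682 = 106014/53039.
Residuals: -2976/7577, 5177/7577, -5881/7577, 3680/7577; SSR = 11058/7577.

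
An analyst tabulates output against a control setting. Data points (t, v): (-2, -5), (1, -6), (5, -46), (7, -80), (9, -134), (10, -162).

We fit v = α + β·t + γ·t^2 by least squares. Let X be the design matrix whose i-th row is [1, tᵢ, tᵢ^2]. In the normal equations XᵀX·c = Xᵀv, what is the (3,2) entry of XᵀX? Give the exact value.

Row 3 ↔ basis t^2, column 2 ↔ basis t, so (XᵀX)_{3,2} = Σᵢ (t^2)·(t) = (4)·(-2) + (1)·(1) + (25)·(5) + (49)·(7) + (81)·(9) + (100)·(10) = 2190.

2190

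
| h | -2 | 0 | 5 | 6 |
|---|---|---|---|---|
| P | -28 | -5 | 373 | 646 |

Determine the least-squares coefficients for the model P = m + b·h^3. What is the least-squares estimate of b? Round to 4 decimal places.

b = 3.0125

From the data, Σ1 = 4, Σh^3 = 333, Σh^3·h^3 = 62345.
Moment sums: ΣP = 986, Σh^3·P = 186385.
Determinant 4·62345 − 333² = 138491.
m = (986·62345 − 333·186385)/138491 = -845/197; b = (4·186385 − 333·986)/138491 = 21958/7289.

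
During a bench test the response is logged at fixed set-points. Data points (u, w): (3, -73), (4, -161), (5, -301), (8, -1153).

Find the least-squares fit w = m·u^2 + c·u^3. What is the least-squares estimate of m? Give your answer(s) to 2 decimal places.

Setting ∂/∂m … = 0 gives: 5058·m + 37160·c = -84550;  37160·m + 282594·c = -640236.
(Σu^2·u^2 = 5058, Σu^2·u^3 = 37160, Σu^3·u^3 = 282594, Σu^2·w = -84550, Σu^3·w = -640236.)
Eliminating c: 282594·(row 1) − 37160·(row 2) gives 48494852·m = 282594·(-84550) − 37160·(-640236) = -102152940, so m = -25538235/12123713.
Then c = ((-640236) − 37160·(-25538235/12123713))/282594 = -24108922/12123713.

m = -2.11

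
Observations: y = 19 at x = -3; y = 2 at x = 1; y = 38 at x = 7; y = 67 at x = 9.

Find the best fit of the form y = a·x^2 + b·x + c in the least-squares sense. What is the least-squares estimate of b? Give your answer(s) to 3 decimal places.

AᵀA·[a, b, c]ᵀ = Aᵀy reads: 9044·a + 1046·b + 140·c = 7462;  1046·a + 140·b + 14·c = 814;  140·a + 14·b + 4·c = 126.
(Σx^2·x^2 = 9044, Σx^2·x = 1046, Σx^2 = 140, Σx·x = 140, Σx = 14, Σ1 = 4, Σx^2·y = 7462, Σx·y = 814, Σy = 126.)
Row-reducing yields a = 977/944, b = -525/236, c = 49/16.

b = -2.225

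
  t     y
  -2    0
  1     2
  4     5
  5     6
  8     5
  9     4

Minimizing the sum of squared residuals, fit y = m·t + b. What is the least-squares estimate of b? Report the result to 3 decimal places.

b = 1.923

The normal equations are: 191·m + 25·b = 128;  25·m + 6·b = 22.
(Σt·t = 191, Σt = 25, Σ1 = 6, Σt·y = 128, Σy = 22.)
Δ = 191·6 − 25² = 521.
m = (128·6 − 25·22)/521 = 218/521; b = (191·22 − 25·128)/521 = 1002/521.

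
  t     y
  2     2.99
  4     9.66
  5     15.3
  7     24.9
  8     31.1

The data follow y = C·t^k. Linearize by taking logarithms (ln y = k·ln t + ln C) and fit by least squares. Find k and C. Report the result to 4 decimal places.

k = 1.6949, C = 0.9358

With ln yᵢ as the transformed response and ln tᵢ as the regressor:
AᵀA = [[13.1032, 7.7142]; [7.7142, 5]], rhs = [21.6969, 12.7432]ᵀ  (here Σln t = 7.7142, Σ(ln t)² = 13.1032, Σln y = 12.7432, Σln t·ln y = 21.6969).
Δ = 13.1032·5 − (7.7142)² = 6.0066; k = (21.6969·5 − 7.7142·12.7432)/6.0066 = 1.69490, ln C = (13.1032·12.7432 − 7.7142·21.6969)/6.0066 = -0.06633, so C = exp(-0.06633) = 0.93582.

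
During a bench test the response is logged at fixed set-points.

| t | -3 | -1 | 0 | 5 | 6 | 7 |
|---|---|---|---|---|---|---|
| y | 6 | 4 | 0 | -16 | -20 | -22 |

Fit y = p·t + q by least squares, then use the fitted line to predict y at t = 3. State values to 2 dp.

Normal-equation sums: Σt·t = 120, Σt = 14, Σ1 = 6.
Moment sums: Σt·y = -376, Σy = -48.
Normal equations: [[120, 14]; [14, 6]]·[p, q]ᵀ = [-376, -48]ᵀ.
det = 120·6 − 14² = 524.
p = ((-376)·6 − 14·(-48))/524 = -396/131; q = (120·(-48) − 14·(-376))/524 = -124/131.
At t = 3: ŷ = (-396/131)·(3) + (-124/131)·(1) = -1312/131.

ŷ = -10.02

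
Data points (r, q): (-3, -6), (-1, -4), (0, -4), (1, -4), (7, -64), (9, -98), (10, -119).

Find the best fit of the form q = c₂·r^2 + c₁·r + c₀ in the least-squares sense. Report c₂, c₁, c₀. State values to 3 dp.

Normal-equation sums: Σr^2·r^2 = 19045, Σr^2·r = 2045, Σr^2 = 241, Σr·r = 241, Σr = 23, Σ1 = 7.
Right-hand side: Σr^2·q = -23036, Σr·q = -2502, Σq = -299.
Inverting the 3×3 Gram matrix, [c₂, c₁, c₀]ᵀ = [-237565/242214, -425311/242214, -18322/5767]ᵀ.

c₂ = -0.981, c₁ = -1.756, c₀ = -3.177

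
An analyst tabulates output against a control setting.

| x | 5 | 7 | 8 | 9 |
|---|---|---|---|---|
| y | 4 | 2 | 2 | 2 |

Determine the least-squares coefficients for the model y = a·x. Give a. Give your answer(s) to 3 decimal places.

a = 0.311

With design matrix A, AᵀA = [[219]] and Aᵀy = [68]ᵀ.
Hence a = 68 / 219 ≈ 0.310502.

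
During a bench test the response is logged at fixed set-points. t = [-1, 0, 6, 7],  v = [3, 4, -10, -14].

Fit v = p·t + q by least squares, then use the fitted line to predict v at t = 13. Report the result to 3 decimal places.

The normal system XᵀX·[p, q]ᵀ = Xᵀv is [[86, 12]; [12, 4]]·[p, q]ᵀ = [-161, -17]ᵀ.
Eliminating q: 4·(row 1) − 12·(row 2) gives 200·p = 4·(-161) − 12·(-17) = -440, so p = -11/5.
Then q = ((-17) − 12·(-11/5))/4 = 47/20.
At t = 13: v̂ = (-11/5)·(13) + (47/20)·(1) = -105/4.

v̂ = -26.250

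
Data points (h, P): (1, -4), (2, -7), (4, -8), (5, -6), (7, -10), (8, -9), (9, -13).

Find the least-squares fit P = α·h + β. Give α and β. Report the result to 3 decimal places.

α = -0.836, β = -3.844

The normal equations are: 240·α + 36·β = -339;  36·α + 7·β = -57.
(Σh·h = 240, Σh = 36, Σ1 = 7, Σh·P = -339, ΣP = -57.)
det = 240·7 − 36² = 384.
α = ((-339)·7 − 36·(-57))/384 = -107/128; β = (240·(-57) − 36·(-339))/384 = -123/32.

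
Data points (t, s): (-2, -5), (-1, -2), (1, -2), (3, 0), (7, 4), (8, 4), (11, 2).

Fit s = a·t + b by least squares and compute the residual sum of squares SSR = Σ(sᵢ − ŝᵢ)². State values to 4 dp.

SSR = 15.2239

Compute the Gram sums: Σt·t = 249, Σt = 27, Σ1 = 7.
For Mᵀs: Σt·s = 92, Σs = 1.
Determinant 249·7 − 27² = 1014.
a = (92·7 − 27·1)/1014 = 617/1014; b = (249·1 − 27·92)/1014 = -745/338.
Residuals: -1601/1014, 412/507, -205/507, 64/169, 986/507, 1355/1014, -1262/507; SSR = 15437/1014.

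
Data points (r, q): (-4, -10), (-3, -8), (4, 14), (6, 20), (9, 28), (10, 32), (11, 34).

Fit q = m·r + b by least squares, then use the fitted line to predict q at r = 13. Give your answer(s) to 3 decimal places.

The normal equations are: 379·m + 33·b = 1186;  33·m + 7·b = 110.
(Σr·r = 379, Σr = 33, Σ1 = 7, Σr·q = 1186, Σq = 110.)
Δ = 379·7 − 33² = 1564.
m = (1186·7 − 33·110)/1564 = 1168/391; b = (379·110 − 33·1186)/1564 = 638/391.
At r = 13: q̂ = (1168/391)·(13) + (638/391)·(1) = 15822/391.

q̂ = 40.465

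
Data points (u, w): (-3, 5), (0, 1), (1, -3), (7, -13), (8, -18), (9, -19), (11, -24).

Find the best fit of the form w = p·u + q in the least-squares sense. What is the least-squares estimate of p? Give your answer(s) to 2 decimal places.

p = -2.09

With design matrix A, AᵀA = [[325, 33]; [33, 7]] and Aᵀw = [-688, -71]ᵀ.
Δ = 325·7 − 33² = 1186.
p = ((-688)·7 − 33·(-71))/1186 = -2473/1186; q = (325·(-71) − 33·(-688))/1186 = -371/1186.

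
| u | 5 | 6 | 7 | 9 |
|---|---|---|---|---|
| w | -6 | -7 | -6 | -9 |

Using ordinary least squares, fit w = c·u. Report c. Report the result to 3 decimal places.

Entries of XᵀX: Σu·u = 191.
For Xᵀw: Σu·w = -195.
Normal equations: [[191]]·[c]ᵀ = [-195]ᵀ.
c = (-195)/191 = -1.02094.

c = -1.021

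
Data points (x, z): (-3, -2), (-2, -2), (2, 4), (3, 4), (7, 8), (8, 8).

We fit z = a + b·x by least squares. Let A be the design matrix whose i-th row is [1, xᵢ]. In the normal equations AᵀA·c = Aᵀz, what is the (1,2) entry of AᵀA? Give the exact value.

Row 1 ↔ basis 1, column 2 ↔ basis x, so (AᵀA)_{1,2} = Σᵢ x = (1)·(-3) + (1)·(-2) + (1)·(2) + (1)·(3) + (1)·(7) + (1)·(8) = 15.

15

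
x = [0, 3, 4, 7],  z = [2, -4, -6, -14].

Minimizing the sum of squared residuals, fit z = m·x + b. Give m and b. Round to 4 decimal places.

Forming MᵀM = [[74, 14]; [14, 4]] and Mᵀz = [-134, -22]ᵀ gives MᵀM·[m, b]ᵀ = Mᵀz.
Δ = 74·4 − 14² = 100.
m = ((-134)·4 − 14·(-22))/100 = -57/25; b = (74·(-22) − 14·(-134))/100 = 62/25.

m = -2.2800, b = 2.4800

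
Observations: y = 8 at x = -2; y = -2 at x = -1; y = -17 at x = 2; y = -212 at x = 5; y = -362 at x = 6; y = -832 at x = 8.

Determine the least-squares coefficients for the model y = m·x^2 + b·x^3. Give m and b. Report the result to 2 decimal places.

m = -1.09, b = -1.49

The normal equations are: 6050·m + 43668·b = -71618;  43668·m + 324554·b = -530874.
(Σx^2·x^2 = 6050, Σx^2·x^3 = 43668, Σx^3·x^3 = 324554, Σx^2·y = -71618, Σx^3·y = -530874.)
Eliminating b: 324554·(row 1) − 43668·(row 2) gives 56657476·m = 324554·(-71618) − 43668·(-530874) = -61702540, so m = -15425635/14164369.
Then b = ((-530874) − 43668·(-15425635/14164369))/324554 = -21093219/14164369.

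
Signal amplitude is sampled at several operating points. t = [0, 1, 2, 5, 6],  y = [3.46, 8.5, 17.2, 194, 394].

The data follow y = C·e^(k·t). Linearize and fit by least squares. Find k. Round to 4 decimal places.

k = 0.7877

Linearized form: ln y = k·t + ln C. From the 5 transformed points,
Sums: Σt = 14.0000, Σ(t)² = 66.0000, Σln y = 17.4705, Σt·ln y = 70.0273.
Normal system: [[66.0000, 14.0000]; [14.0000, 5]]·[k, ln C]ᵀ = [70.0273, 17.4705]ᵀ.
Slope k = (n·Σt·ln y − Σt·Σln y)/(n·Σ(t)² − (Σt)²) = (5·70.0273 − 14.0000·17.4705)/134.0000 = 0.78769; ln C = (Σln y − k·Σt)/n = 1.28857.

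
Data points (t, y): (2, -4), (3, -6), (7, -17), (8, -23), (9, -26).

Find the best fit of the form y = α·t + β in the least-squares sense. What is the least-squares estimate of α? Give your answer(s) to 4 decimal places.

α = -3.1495

Sums needed: Σt·t = 207, Σt = 29, Σ1 = 5.
Right-hand side: Σt·y = -563, Σy = -76.
Δ = 207·5 − 29² = 194.
α = ((-563)·5 − 29·(-76))/194 = -611/194; β = (207·(-76) − 29·(-563))/194 = 595/194.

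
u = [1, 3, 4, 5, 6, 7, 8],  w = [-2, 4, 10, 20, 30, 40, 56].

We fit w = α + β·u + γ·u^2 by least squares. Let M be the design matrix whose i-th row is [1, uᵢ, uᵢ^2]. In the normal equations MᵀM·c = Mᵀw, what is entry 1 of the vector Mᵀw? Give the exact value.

158

Entry 1 ↔ basis 1, so (Mᵀw)_{1} = Σᵢ wᵢ = (1)·(-2) + (1)·(4) + (1)·(10) + (1)·(20) + (1)·(30) + (1)·(40) + (1)·(56) = 158.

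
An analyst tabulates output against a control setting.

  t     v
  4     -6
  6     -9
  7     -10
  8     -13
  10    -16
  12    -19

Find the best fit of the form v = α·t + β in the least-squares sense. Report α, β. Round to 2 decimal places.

Entries of AᵀA: Σt·t = 409, Σt = 47, Σ1 = 6.
And Σt·v = -640, Σv = -73.
Normal equations: [[409, 47]; [47, 6]]·[α, β]ᵀ = [-640, -73]ᵀ.
Eliminating β: 6·(row 1) − 47·(row 2) gives 245·α = 6·(-640) − 47·(-73) = -409, so α = -409/245.
Then β = ((-73) − 47·(-409/245))/6 = 223/245.

α = -1.67, β = 0.91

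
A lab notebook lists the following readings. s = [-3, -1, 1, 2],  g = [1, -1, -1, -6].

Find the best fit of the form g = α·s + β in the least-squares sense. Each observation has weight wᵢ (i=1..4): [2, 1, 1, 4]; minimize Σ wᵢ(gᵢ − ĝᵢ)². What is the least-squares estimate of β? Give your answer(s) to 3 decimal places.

Compute the Gram sums: Σwᵢ·s·s = 36, Σwᵢ·s = 2, Σwᵢ·1 = 8.
Right-hand side: Σwᵢ·s·g = -54, Σwᵢ·g = -24.
Determinant 36·8 − 2² = 284.
α = ((-54)·8 − 2·(-24))/284 = -96/71; β = (36·(-24) − 2·(-54))/284 = -189/71.

β = -2.662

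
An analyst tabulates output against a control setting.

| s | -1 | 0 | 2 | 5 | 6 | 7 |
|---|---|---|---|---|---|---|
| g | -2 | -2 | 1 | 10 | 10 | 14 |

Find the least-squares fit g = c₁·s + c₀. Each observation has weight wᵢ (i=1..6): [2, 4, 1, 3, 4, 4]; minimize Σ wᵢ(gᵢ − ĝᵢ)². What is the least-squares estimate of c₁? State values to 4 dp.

Sums needed: Σwᵢ·s·s = 421, Σwᵢ·s = 67, Σwᵢ·1 = 18.
Right-hand side: Σwᵢ·s·g = 788, Σwᵢ·g = 115.
Normal equations: [[421, 67]; [67, 18]]·[c₁, c₀]ᵀ = [788, 115]ᵀ.
Δ = 421·18 − 67² = 3089.
c₁ = (788·18 − 67·115)/3089 = 6479/3089; c₀ = (421·115 − 67·788)/3089 = -4381/3089.

c₁ = 2.0974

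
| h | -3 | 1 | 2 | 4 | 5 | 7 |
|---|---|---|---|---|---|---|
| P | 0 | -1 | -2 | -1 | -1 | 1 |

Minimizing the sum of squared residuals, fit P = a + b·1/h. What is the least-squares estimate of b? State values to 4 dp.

b = -1.1716

MᵀM·[a, b]ᵀ = MᵀP reads: 6·a + (739/420)·b = -4;  (739/420)·a + (261781/176400)·b = -323/140.
(Σ1 = 6, Σ1/h = 739/420, Σ1/h·1/h = 261781/176400, ΣP = -4, Σ1/h·P = -323/140.)
Determinant 6·(261781/176400) − (739/420)² = 204913/35280.
a = ((-4)·(261781/176400) − (739/420)·(-323/140))/(204913/35280) = -331033/1024565; b = (6·(-323/140) − (739/420)·(-4))/(204913/35280) = -240072/204913.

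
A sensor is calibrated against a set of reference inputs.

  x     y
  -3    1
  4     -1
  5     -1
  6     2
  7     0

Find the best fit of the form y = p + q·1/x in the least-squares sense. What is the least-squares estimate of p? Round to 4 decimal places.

From the data, Σ1 = 5, Σ1/x = 179/420, Σ1/x·1/x = 46181/176400.
Moment sums: Σy = 1, Σ1/x·y = -9/20.
Normal equations: [[5, 179/420]; [179/420, 46181/176400]]·[p, q]ᵀ = [1, -9/20]ᵀ.
Determinant 5·(46181/176400) − (179/420)² = 1381/1225.
p = (1·(46181/176400) − (179/420)·(-9/20))/(1381/1225) = 20003/49716; q = (5·(-9/20) − (179/420)·1)/(1381/1225) = -9835/4143.

p = 0.4023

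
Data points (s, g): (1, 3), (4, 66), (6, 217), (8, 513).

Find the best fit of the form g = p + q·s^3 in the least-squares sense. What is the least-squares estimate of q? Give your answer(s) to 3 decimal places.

Sums needed: Σ1 = 4, Σs^3 = 793, Σs^3·s^3 = 312897.
Right-hand side: Σg = 799, Σs^3·g = 313755.
Normal equations: [[4, 793]; [793, 312897]]·[p, q]ᵀ = [799, 313755]ᵀ.
Eliminating q: 312897·(row 1) − 793·(row 2) gives 622739·p = 312897·799 − 793·313755 = 1196988, so p = 92076/47903.
Then q = (313755 − 793·(92076/47903))/312897 = 47801/47903.

q = 0.998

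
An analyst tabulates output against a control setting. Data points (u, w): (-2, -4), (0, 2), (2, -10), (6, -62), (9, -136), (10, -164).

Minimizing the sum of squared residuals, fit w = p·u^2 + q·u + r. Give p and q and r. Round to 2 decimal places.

p = -1.51, q = -1.36, r = 0.11

Entries of XᵀX: Σu^2·u^2 = 17889, Σu^2·u = 1945, Σu^2 = 225, Σu·u = 225, Σu = 25, Σ1 = 6.
Right-hand side: Σu^2·w = -29704, Σu·w = -3248, Σw = -374.
So XᵀX·[p, q, r]ᵀ = Xᵀw: [[17889, 1945, 225]; [1945, 225, 25]; [225, 25, 6]]·[p, q, r]ᵀ = [-29704, -3248, -374]ᵀ.
Solving the 3×3 system (Gaussian elimination) gives p = -28831/19050, q = -43323/31750, r = 202/1905.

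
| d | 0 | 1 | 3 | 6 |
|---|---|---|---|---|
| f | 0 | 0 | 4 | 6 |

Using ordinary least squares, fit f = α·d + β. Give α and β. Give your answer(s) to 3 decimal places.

α = 1.095, β = -0.238

Normal-equation sums: Σd·d = 46, Σd = 10, Σ1 = 4.
And Σd·f = 48, Σf = 10.
AᵀA·[α, β]ᵀ = Aᵀf becomes [[46, 10]; [10, 4]]·[α, β]ᵀ = [48, 10]ᵀ.
det = 46·4 − 10² = 84.
α = (48·4 − 10·10)/84 = 23/21; β = (46·10 − 10·48)/84 = -5/21.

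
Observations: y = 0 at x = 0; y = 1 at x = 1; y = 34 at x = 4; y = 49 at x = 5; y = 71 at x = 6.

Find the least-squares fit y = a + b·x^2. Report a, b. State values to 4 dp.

a = 0.0337, b = 1.9850

AᵀA·[a, b]ᵀ = Aᵀy reads: 5·a + 78·b = 155;  78·a + 2178·b = 4326.
(Σ1 = 5, Σx^2 = 78, Σx^2·x^2 = 2178, Σy = 155, Σx^2·y = 4326.)
Eliminating b: 2178·(row 1) − 78·(row 2) gives 4806·a = 2178·155 − 78·4326 = 162, so a = 3/89.
Then b = (4326 − 78·(3/89))/2178 = 530/267.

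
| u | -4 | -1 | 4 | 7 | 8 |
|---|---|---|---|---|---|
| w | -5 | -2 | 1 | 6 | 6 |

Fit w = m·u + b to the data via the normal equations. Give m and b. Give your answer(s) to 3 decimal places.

m = 0.929, b = -1.401

XᵀX·[m, b]ᵀ = Xᵀw reads: 146·m + 14·b = 116;  14·m + 5·b = 6.
(Σu·u = 146, Σu = 14, Σ1 = 5, Σu·w = 116, Σw = 6.)
Determinant 146·5 − 14² = 534.
m = (116·5 − 14·6)/534 = 248/267; b = (146·6 − 14·116)/534 = -374/267.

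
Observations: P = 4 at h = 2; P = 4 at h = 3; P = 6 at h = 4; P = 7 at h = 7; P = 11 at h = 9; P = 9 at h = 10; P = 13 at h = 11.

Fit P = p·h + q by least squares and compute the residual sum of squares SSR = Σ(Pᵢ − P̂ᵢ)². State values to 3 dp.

SSR = 8.119

With design matrix X, XᵀX = [[380, 46]; [46, 7]] and XᵀP = [425, 54]ᵀ.
det = 380·7 − 46² = 544.
p = (425·7 − 46·54)/544 = 491/544; q = (380·54 − 46·425)/544 = 485/272.
Residuals: 7/17, -267/544, 165/272, -599/544, 35/32, -123/68, 701/544; SSR = 4417/544.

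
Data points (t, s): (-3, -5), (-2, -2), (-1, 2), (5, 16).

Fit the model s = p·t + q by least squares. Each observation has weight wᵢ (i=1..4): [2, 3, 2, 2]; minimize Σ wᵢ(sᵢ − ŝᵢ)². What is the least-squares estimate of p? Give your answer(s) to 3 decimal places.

p = 2.579

Entries of XᵀWX: Σwᵢ·t·t = 82, Σwᵢ·t = -4, Σwᵢ·1 = 9.
Right-hand side: Σwᵢ·t·s = 198, Σwᵢ·s = 20.
XᵀWX·[p, q]ᵀ = XᵀWs becomes [[82, -4]; [-4, 9]]·[p, q]ᵀ = [198, 20]ᵀ.
Eliminating q: 9·(row 1) − (-4)·(row 2) gives 722·p = 9·198 − (-4)·20 = 1862, so p = 49/19.
Then q = (20 − (-4)·(49/19))/9 = 64/19.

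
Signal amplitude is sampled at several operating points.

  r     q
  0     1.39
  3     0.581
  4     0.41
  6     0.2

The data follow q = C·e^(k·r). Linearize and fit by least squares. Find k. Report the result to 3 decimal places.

Taking logs, ln q = k·r + ln C, so regress ln q on r.
AᵀA = [[61.0000, 13.0000]; [13.0000, 4]], rhs = [-14.8520, -2.7147]ᵀ  (here Σr = 13.0000, Σ(r)² = 61.0000, Σln q = -2.7147, Σr·ln q = -14.8520).
Slope k = (n·Σr·ln q − Σr·Σln q)/(n·Σ(r)² − (Σr)²) = (4·-14.8520 − 13.0000·-2.7147)/75.0000 = -0.32155; ln C = (Σln q − k·Σr)/n = 0.36637.

k = -0.322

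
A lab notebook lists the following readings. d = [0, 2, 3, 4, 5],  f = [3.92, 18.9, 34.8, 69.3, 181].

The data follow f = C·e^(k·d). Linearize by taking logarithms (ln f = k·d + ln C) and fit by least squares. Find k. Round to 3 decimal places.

Linearized form: ln f = k·d + ln C. From the 5 transformed points,
AᵀA = [[54.0000, 14.0000]; [14.0000, 5]], rhs = [59.4734, 17.2918]ᵀ  (here Σd = 14.0000, Σ(d)² = 54.0000, Σln f = 17.2918, Σd·ln f = 59.4734).
Solving (det = 74.0000): k = 0.74705, ln C = 1.36662.

k = 0.747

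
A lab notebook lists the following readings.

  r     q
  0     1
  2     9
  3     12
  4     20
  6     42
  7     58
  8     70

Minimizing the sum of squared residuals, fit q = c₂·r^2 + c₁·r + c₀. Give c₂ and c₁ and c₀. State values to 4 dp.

The normal system AᵀA·[c₂, c₁, c₀]ᵀ = Aᵀq is [[8146, 1170, 178]; [1170, 178, 30]; [178, 30, 7]]·[c₂, c₁, c₀]ᵀ = [9298, 1352, 212]ᵀ.
Row-reducing yields c₂ = 22025/23016, c₁ = 8353/7672, c₀ = 1057/822.

c₂ = 0.9569, c₁ = 1.0888, c₀ = 1.2859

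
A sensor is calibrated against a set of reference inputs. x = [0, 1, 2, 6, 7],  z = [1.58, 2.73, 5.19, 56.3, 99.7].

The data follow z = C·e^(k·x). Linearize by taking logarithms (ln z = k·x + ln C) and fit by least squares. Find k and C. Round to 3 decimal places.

k = 0.596, C = 1.554

Taking logs, ln z = k·x + ln C, so regress ln z on x.
XᵀX = [[90.0000, 16.0000]; [16.0000, 5]], rhs = [60.6971, 11.7413]ᵀ  (here Σx = 16.0000, Σ(x)² = 90.0000, Σln z = 11.7413, Σx·ln z = 60.6971).
Δ = 90.0000·5 − (16.0000)² = 194.0000; k = (60.6971·5 − 16.0000·11.7413)/194.0000 = 0.59600, ln C = (90.0000·11.7413 − 16.0000·60.6971)/194.0000 = 0.44106, so C = exp(0.44106) = 1.55435.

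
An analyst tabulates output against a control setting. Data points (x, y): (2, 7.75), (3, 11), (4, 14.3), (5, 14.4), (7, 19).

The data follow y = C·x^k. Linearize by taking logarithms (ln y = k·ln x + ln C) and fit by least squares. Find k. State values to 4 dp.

With ln yᵢ as the transformed response and ln xᵢ as the regressor:
XᵀX = [[9.9861, 6.7334]; [6.7334, 5]], rhs = [17.7640, 12.7175]ᵀ  (here Σln x = 6.7334, Σ(ln x)² = 9.9861, Σln y = 12.7175, Σln x·ln y = 17.7640).
Δ = 9.9861·5 − (6.7334)² = 4.5917; k = (17.7640·5 − 6.7334·12.7175)/4.5917 = 0.69423, ln C = (9.9861·12.7175 − 6.7334·17.7640)/4.5917 = 1.60859.

k = 0.6942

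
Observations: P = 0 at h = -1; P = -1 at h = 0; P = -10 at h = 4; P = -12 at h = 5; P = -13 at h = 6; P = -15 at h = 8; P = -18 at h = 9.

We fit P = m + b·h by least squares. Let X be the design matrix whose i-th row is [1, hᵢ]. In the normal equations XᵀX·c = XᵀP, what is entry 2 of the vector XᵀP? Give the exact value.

Entry 2 ↔ basis h, so (XᵀP)_{2} = Σᵢ (h)·Pᵢ = (-1)·(0) + (0)·(-1) + (4)·(-10) + (5)·(-12) + (6)·(-13) + (8)·(-15) + (9)·(-18) = -460.

-460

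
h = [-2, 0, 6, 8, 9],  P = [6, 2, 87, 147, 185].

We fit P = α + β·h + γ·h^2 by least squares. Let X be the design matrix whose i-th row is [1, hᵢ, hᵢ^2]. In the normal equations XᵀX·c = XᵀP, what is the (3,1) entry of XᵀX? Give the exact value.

185

Row 3 ↔ basis h^2, column 1 ↔ basis 1, so (XᵀX)_{3,1} = Σᵢ h^2 = (4)·(1) + (0)·(1) + (36)·(1) + (64)·(1) + (81)·(1) = 185.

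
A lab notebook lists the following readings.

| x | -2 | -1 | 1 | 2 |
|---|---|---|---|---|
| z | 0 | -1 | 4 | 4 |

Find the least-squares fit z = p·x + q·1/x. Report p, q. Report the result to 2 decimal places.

Entries of MᵀM: Σx·x = 10, Σx·1/x = 4, Σ1/x·1/x = 5/2.
For Mᵀz: Σx·z = 13, Σ1/x·z = 7.
Δ = 10·(5/2) − 4² = 9.
p = (13·(5/2) − 4·7)/9 = 1/2; q = (10·7 − 4·13)/9 = 2.

p = 0.50, q = 2.00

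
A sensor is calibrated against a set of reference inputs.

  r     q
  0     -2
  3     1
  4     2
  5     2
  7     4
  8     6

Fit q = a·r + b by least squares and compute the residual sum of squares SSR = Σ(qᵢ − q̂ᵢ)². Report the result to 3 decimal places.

SSR = 1.116

AᵀA·[a, b]ᵀ = Aᵀq reads: 163·a + 27·b = 97;  27·a + 6·b = 13.
(Σr·r = 163, Σr = 27, Σ1 = 6, Σr·q = 97, Σq = 13.)
Δ = 163·6 − 27² = 249.
a = (97·6 − 27·13)/249 = 77/83; b = (163·13 − 27·97)/249 = -500/249.
Residuals: 2/249, 56/249, 74/249, -157/249, -121/249, 146/249; SSR = 278/249.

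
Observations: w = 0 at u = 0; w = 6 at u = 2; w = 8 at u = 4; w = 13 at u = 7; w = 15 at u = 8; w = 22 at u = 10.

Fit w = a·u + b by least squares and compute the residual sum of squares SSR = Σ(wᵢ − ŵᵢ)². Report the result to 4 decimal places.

Forming MᵀM = [[233, 31]; [31, 6]] and Mᵀw = [475, 64]ᵀ gives MᵀM·[a, b]ᵀ = Mᵀw.
Eliminating b: 6·(row 1) − 31·(row 2) gives 437·a = 6·475 − 31·64 = 866, so a = 866/437.
Then b = (64 − 31·(866/437))/6 = 187/437.
Residuals: -187/437, 37/23, -155/437, -568/437, -560/437, 767/437; SSR = 4068/437.

SSR = 9.3089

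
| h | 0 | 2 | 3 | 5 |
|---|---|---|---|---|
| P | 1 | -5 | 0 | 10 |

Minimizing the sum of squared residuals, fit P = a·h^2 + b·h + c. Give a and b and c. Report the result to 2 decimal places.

a = 1.33, b = -4.74, c = 0.69

Forming XᵀX = [[722, 160, 38]; [160, 38, 10]; [38, 10, 4]] and XᵀP = [230, 40, 6]ᵀ gives XᵀX·[a, b, c]ᵀ = XᵀP.
Row-reducing yields a = 4/3, b = -185/39, c = 9/13.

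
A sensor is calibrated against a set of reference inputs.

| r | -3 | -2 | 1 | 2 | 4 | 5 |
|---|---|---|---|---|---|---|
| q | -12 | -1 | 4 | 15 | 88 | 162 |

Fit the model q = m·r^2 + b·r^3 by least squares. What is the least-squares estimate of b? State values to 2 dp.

Compute the Gram sums: Σr^2·r^2 = 995, Σr^2·r^3 = 3907, Σr^3·r^3 = 20579.
And Σr^2·q = 5410, Σr^3·q = 26338.
Δ = 995·20579 − 3907² = 5211456.
m = (5410·20579 − 3907·26338)/5211456 = 131716/81429; b = (995·26338 − 3907·5410)/5211456 = 79210/81429.

b = 0.97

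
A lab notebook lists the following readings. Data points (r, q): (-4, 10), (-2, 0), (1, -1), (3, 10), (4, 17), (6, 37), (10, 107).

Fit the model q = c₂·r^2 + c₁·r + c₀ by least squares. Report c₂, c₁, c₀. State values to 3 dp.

c₂ = 1.011, c₁ = 0.810, c₀ = -2.647

The normal equations are: 11906·c₂ + 1236·c₁ + 182·c₀ = 12553;  1236·c₂ + 182·c₁ + 18·c₀ = 1349;  182·c₂ + 18·c₁ + 7·c₀ = 180.
Solving the 3×3 system (Gaussian elimination) gives c₂ = 1357723/1343266, c₁ = 1087537/1343266, c₀ = -1778098/671633.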